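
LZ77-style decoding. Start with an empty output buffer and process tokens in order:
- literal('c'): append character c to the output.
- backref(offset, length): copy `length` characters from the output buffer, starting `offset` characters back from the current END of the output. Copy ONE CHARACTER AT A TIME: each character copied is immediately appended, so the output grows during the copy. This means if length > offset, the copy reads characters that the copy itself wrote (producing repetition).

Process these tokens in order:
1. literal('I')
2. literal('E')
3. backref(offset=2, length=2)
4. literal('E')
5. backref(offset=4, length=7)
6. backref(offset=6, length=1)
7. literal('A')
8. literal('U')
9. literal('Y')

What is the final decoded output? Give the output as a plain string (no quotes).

Answer: IEIEEEIEEEIEIAUY

Derivation:
Token 1: literal('I'). Output: "I"
Token 2: literal('E'). Output: "IE"
Token 3: backref(off=2, len=2). Copied 'IE' from pos 0. Output: "IEIE"
Token 4: literal('E'). Output: "IEIEE"
Token 5: backref(off=4, len=7) (overlapping!). Copied 'EIEEEIE' from pos 1. Output: "IEIEEEIEEEIE"
Token 6: backref(off=6, len=1). Copied 'I' from pos 6. Output: "IEIEEEIEEEIEI"
Token 7: literal('A'). Output: "IEIEEEIEEEIEIA"
Token 8: literal('U'). Output: "IEIEEEIEEEIEIAU"
Token 9: literal('Y'). Output: "IEIEEEIEEEIEIAUY"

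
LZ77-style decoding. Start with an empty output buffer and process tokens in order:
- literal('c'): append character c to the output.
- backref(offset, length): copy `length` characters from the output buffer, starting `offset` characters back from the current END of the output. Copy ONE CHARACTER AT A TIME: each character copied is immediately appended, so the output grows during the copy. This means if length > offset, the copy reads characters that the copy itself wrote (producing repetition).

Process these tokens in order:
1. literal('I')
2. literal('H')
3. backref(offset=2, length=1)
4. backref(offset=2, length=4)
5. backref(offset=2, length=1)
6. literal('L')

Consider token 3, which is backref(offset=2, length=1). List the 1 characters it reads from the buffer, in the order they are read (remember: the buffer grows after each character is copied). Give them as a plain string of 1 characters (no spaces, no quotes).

Token 1: literal('I'). Output: "I"
Token 2: literal('H'). Output: "IH"
Token 3: backref(off=2, len=1). Buffer before: "IH" (len 2)
  byte 1: read out[0]='I', append. Buffer now: "IHI"

Answer: I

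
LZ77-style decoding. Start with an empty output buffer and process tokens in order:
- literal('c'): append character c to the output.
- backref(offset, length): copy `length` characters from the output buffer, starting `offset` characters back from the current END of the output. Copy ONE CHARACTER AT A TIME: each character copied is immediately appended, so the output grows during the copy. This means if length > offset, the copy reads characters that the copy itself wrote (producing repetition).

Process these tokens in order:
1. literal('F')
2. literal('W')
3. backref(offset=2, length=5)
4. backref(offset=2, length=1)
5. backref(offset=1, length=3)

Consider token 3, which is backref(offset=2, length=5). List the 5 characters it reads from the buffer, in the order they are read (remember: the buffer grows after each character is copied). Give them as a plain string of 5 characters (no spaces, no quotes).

Answer: FWFWF

Derivation:
Token 1: literal('F'). Output: "F"
Token 2: literal('W'). Output: "FW"
Token 3: backref(off=2, len=5). Buffer before: "FW" (len 2)
  byte 1: read out[0]='F', append. Buffer now: "FWF"
  byte 2: read out[1]='W', append. Buffer now: "FWFW"
  byte 3: read out[2]='F', append. Buffer now: "FWFWF"
  byte 4: read out[3]='W', append. Buffer now: "FWFWFW"
  byte 5: read out[4]='F', append. Buffer now: "FWFWFWF"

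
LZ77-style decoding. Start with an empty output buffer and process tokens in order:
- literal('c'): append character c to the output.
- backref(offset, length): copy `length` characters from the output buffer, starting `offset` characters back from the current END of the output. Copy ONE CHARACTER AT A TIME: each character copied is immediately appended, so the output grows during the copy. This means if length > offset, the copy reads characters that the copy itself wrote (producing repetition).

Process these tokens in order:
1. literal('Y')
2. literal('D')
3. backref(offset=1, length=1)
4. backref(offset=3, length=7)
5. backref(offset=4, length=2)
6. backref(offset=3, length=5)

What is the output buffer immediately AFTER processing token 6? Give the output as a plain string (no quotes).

Token 1: literal('Y'). Output: "Y"
Token 2: literal('D'). Output: "YD"
Token 3: backref(off=1, len=1). Copied 'D' from pos 1. Output: "YDD"
Token 4: backref(off=3, len=7) (overlapping!). Copied 'YDDYDDY' from pos 0. Output: "YDDYDDYDDY"
Token 5: backref(off=4, len=2). Copied 'YD' from pos 6. Output: "YDDYDDYDDYYD"
Token 6: backref(off=3, len=5) (overlapping!). Copied 'YYDYY' from pos 9. Output: "YDDYDDYDDYYDYYDYY"

Answer: YDDYDDYDDYYDYYDYY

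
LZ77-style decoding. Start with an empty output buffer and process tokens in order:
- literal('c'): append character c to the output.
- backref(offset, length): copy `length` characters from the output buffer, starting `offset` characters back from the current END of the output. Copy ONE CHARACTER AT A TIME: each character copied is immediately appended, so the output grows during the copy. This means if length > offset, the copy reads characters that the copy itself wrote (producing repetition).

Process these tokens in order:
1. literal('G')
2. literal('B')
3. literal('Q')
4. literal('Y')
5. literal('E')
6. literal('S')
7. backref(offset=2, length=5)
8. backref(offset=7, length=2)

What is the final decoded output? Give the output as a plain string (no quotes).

Answer: GBQYESESESEES

Derivation:
Token 1: literal('G'). Output: "G"
Token 2: literal('B'). Output: "GB"
Token 3: literal('Q'). Output: "GBQ"
Token 4: literal('Y'). Output: "GBQY"
Token 5: literal('E'). Output: "GBQYE"
Token 6: literal('S'). Output: "GBQYES"
Token 7: backref(off=2, len=5) (overlapping!). Copied 'ESESE' from pos 4. Output: "GBQYESESESE"
Token 8: backref(off=7, len=2). Copied 'ES' from pos 4. Output: "GBQYESESESEES"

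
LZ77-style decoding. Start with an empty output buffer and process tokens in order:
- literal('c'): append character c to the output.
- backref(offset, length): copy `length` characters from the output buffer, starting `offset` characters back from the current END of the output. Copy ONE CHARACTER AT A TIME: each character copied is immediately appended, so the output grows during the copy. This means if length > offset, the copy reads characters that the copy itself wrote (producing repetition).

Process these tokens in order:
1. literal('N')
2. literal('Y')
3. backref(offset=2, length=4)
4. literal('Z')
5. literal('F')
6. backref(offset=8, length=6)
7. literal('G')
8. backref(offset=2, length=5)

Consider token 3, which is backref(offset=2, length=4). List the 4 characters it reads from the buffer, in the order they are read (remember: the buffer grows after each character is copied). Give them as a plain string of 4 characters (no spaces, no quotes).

Answer: NYNY

Derivation:
Token 1: literal('N'). Output: "N"
Token 2: literal('Y'). Output: "NY"
Token 3: backref(off=2, len=4). Buffer before: "NY" (len 2)
  byte 1: read out[0]='N', append. Buffer now: "NYN"
  byte 2: read out[1]='Y', append. Buffer now: "NYNY"
  byte 3: read out[2]='N', append. Buffer now: "NYNYN"
  byte 4: read out[3]='Y', append. Buffer now: "NYNYNY"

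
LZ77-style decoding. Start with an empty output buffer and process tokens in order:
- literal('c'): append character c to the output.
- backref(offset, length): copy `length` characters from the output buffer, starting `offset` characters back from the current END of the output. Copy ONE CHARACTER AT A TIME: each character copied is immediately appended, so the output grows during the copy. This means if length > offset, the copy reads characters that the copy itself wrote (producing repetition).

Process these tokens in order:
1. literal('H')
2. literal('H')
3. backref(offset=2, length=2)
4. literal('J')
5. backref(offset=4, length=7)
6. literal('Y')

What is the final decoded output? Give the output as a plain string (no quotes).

Token 1: literal('H'). Output: "H"
Token 2: literal('H'). Output: "HH"
Token 3: backref(off=2, len=2). Copied 'HH' from pos 0. Output: "HHHH"
Token 4: literal('J'). Output: "HHHHJ"
Token 5: backref(off=4, len=7) (overlapping!). Copied 'HHHJHHH' from pos 1. Output: "HHHHJHHHJHHH"
Token 6: literal('Y'). Output: "HHHHJHHHJHHHY"

Answer: HHHHJHHHJHHHY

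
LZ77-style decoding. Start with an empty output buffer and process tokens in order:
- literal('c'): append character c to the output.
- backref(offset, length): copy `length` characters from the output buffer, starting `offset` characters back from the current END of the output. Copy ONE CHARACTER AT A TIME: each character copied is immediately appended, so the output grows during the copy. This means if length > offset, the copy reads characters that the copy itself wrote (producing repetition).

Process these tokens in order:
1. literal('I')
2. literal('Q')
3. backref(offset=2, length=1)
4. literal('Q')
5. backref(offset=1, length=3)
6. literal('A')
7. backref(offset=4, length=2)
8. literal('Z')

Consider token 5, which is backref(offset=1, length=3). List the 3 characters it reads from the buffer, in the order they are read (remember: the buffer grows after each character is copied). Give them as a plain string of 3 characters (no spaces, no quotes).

Answer: QQQ

Derivation:
Token 1: literal('I'). Output: "I"
Token 2: literal('Q'). Output: "IQ"
Token 3: backref(off=2, len=1). Copied 'I' from pos 0. Output: "IQI"
Token 4: literal('Q'). Output: "IQIQ"
Token 5: backref(off=1, len=3). Buffer before: "IQIQ" (len 4)
  byte 1: read out[3]='Q', append. Buffer now: "IQIQQ"
  byte 2: read out[4]='Q', append. Buffer now: "IQIQQQ"
  byte 3: read out[5]='Q', append. Buffer now: "IQIQQQQ"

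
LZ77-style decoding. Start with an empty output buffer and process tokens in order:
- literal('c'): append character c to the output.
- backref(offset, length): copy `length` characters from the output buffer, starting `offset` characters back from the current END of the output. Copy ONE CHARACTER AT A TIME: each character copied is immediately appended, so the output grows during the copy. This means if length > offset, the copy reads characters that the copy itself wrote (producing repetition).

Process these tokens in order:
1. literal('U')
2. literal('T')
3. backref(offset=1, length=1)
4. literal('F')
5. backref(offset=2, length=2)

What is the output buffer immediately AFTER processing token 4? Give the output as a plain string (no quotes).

Token 1: literal('U'). Output: "U"
Token 2: literal('T'). Output: "UT"
Token 3: backref(off=1, len=1). Copied 'T' from pos 1. Output: "UTT"
Token 4: literal('F'). Output: "UTTF"

Answer: UTTF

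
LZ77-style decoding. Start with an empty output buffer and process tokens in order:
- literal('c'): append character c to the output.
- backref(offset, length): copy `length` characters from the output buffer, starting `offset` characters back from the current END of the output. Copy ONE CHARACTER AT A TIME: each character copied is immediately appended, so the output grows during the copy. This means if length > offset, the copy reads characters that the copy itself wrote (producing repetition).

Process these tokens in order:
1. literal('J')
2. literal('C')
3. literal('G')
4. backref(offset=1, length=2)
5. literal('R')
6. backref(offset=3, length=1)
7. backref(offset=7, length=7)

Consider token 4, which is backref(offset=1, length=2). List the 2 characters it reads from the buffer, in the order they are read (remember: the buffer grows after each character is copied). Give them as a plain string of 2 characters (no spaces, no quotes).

Token 1: literal('J'). Output: "J"
Token 2: literal('C'). Output: "JC"
Token 3: literal('G'). Output: "JCG"
Token 4: backref(off=1, len=2). Buffer before: "JCG" (len 3)
  byte 1: read out[2]='G', append. Buffer now: "JCGG"
  byte 2: read out[3]='G', append. Buffer now: "JCGGG"

Answer: GG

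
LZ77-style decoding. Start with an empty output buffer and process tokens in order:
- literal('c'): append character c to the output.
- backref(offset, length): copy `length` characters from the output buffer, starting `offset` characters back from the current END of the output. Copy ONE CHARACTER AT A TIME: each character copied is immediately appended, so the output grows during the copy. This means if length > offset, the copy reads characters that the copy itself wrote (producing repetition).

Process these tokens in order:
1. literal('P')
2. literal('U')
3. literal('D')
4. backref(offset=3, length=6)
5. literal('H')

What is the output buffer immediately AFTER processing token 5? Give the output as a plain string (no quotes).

Token 1: literal('P'). Output: "P"
Token 2: literal('U'). Output: "PU"
Token 3: literal('D'). Output: "PUD"
Token 4: backref(off=3, len=6) (overlapping!). Copied 'PUDPUD' from pos 0. Output: "PUDPUDPUD"
Token 5: literal('H'). Output: "PUDPUDPUDH"

Answer: PUDPUDPUDH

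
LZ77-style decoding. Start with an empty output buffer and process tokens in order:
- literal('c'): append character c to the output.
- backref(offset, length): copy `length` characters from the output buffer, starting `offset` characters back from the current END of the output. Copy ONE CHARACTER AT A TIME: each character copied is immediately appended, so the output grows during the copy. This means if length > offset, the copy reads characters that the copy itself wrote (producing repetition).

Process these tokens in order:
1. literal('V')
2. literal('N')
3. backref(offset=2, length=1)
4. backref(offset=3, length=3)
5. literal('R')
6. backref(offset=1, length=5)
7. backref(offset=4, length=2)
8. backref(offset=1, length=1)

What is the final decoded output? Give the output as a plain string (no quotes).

Answer: VNVVNVRRRRRRRRR

Derivation:
Token 1: literal('V'). Output: "V"
Token 2: literal('N'). Output: "VN"
Token 3: backref(off=2, len=1). Copied 'V' from pos 0. Output: "VNV"
Token 4: backref(off=3, len=3). Copied 'VNV' from pos 0. Output: "VNVVNV"
Token 5: literal('R'). Output: "VNVVNVR"
Token 6: backref(off=1, len=5) (overlapping!). Copied 'RRRRR' from pos 6. Output: "VNVVNVRRRRRR"
Token 7: backref(off=4, len=2). Copied 'RR' from pos 8. Output: "VNVVNVRRRRRRRR"
Token 8: backref(off=1, len=1). Copied 'R' from pos 13. Output: "VNVVNVRRRRRRRRR"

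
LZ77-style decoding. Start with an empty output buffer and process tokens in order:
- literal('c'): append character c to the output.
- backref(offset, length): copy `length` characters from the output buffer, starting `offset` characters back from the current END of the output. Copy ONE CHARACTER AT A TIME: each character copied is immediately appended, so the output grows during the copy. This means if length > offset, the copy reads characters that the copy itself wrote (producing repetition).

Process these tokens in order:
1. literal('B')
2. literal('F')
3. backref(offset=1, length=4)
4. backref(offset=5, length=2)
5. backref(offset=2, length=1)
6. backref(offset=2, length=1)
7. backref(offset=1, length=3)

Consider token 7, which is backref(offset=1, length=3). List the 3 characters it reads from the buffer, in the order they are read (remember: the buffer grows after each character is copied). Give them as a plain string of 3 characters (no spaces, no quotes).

Token 1: literal('B'). Output: "B"
Token 2: literal('F'). Output: "BF"
Token 3: backref(off=1, len=4) (overlapping!). Copied 'FFFF' from pos 1. Output: "BFFFFF"
Token 4: backref(off=5, len=2). Copied 'FF' from pos 1. Output: "BFFFFFFF"
Token 5: backref(off=2, len=1). Copied 'F' from pos 6. Output: "BFFFFFFFF"
Token 6: backref(off=2, len=1). Copied 'F' from pos 7. Output: "BFFFFFFFFF"
Token 7: backref(off=1, len=3). Buffer before: "BFFFFFFFFF" (len 10)
  byte 1: read out[9]='F', append. Buffer now: "BFFFFFFFFFF"
  byte 2: read out[10]='F', append. Buffer now: "BFFFFFFFFFFF"
  byte 3: read out[11]='F', append. Buffer now: "BFFFFFFFFFFFF"

Answer: FFF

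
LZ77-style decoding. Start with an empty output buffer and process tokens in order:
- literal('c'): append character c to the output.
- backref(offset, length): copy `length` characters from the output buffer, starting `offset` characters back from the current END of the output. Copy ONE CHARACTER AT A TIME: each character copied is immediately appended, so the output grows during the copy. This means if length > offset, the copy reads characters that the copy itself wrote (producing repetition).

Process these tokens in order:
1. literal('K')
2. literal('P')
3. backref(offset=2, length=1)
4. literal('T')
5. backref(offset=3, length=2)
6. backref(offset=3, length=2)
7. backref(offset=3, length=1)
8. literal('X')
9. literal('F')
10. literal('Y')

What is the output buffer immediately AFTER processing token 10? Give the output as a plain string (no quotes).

Answer: KPKTPKTPKXFY

Derivation:
Token 1: literal('K'). Output: "K"
Token 2: literal('P'). Output: "KP"
Token 3: backref(off=2, len=1). Copied 'K' from pos 0. Output: "KPK"
Token 4: literal('T'). Output: "KPKT"
Token 5: backref(off=3, len=2). Copied 'PK' from pos 1. Output: "KPKTPK"
Token 6: backref(off=3, len=2). Copied 'TP' from pos 3. Output: "KPKTPKTP"
Token 7: backref(off=3, len=1). Copied 'K' from pos 5. Output: "KPKTPKTPK"
Token 8: literal('X'). Output: "KPKTPKTPKX"
Token 9: literal('F'). Output: "KPKTPKTPKXF"
Token 10: literal('Y'). Output: "KPKTPKTPKXFY"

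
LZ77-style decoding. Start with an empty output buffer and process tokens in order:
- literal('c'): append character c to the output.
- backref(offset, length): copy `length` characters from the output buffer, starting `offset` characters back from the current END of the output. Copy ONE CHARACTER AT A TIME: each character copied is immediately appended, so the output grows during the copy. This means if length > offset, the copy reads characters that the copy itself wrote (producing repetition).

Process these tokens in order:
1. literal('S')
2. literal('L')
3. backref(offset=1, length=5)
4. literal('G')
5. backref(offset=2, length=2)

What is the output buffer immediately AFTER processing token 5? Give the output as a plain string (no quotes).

Answer: SLLLLLLGLG

Derivation:
Token 1: literal('S'). Output: "S"
Token 2: literal('L'). Output: "SL"
Token 3: backref(off=1, len=5) (overlapping!). Copied 'LLLLL' from pos 1. Output: "SLLLLLL"
Token 4: literal('G'). Output: "SLLLLLLG"
Token 5: backref(off=2, len=2). Copied 'LG' from pos 6. Output: "SLLLLLLGLG"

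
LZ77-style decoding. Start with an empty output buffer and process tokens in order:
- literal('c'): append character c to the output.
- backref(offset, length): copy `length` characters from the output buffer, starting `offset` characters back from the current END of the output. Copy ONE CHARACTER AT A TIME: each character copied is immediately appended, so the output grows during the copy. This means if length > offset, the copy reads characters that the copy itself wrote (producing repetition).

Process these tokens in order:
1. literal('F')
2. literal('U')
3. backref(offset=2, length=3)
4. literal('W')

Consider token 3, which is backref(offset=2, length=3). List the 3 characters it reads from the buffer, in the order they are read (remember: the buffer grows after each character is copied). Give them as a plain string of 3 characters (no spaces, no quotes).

Token 1: literal('F'). Output: "F"
Token 2: literal('U'). Output: "FU"
Token 3: backref(off=2, len=3). Buffer before: "FU" (len 2)
  byte 1: read out[0]='F', append. Buffer now: "FUF"
  byte 2: read out[1]='U', append. Buffer now: "FUFU"
  byte 3: read out[2]='F', append. Buffer now: "FUFUF"

Answer: FUF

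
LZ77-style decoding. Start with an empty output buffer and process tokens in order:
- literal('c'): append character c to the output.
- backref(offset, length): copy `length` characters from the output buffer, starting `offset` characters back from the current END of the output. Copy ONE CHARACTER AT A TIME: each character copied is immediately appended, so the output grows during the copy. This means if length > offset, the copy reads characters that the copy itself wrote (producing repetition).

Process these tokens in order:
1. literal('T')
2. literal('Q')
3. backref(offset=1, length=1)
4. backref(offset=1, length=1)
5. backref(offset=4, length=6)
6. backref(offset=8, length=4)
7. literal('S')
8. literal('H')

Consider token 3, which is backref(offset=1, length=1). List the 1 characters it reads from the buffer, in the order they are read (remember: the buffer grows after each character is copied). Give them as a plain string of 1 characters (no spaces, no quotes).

Answer: Q

Derivation:
Token 1: literal('T'). Output: "T"
Token 2: literal('Q'). Output: "TQ"
Token 3: backref(off=1, len=1). Buffer before: "TQ" (len 2)
  byte 1: read out[1]='Q', append. Buffer now: "TQQ"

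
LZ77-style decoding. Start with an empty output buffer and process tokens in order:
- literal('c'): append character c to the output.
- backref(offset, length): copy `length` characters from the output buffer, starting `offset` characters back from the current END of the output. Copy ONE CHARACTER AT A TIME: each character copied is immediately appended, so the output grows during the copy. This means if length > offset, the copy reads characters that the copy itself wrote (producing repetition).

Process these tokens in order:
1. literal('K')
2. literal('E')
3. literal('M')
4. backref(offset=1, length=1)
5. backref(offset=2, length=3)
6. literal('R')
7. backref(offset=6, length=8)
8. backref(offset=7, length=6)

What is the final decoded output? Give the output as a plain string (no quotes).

Answer: KEMMMMMRMMMMMRMMMMMMRM

Derivation:
Token 1: literal('K'). Output: "K"
Token 2: literal('E'). Output: "KE"
Token 3: literal('M'). Output: "KEM"
Token 4: backref(off=1, len=1). Copied 'M' from pos 2. Output: "KEMM"
Token 5: backref(off=2, len=3) (overlapping!). Copied 'MMM' from pos 2. Output: "KEMMMMM"
Token 6: literal('R'). Output: "KEMMMMMR"
Token 7: backref(off=6, len=8) (overlapping!). Copied 'MMMMMRMM' from pos 2. Output: "KEMMMMMRMMMMMRMM"
Token 8: backref(off=7, len=6). Copied 'MMMMRM' from pos 9. Output: "KEMMMMMRMMMMMRMMMMMMRM"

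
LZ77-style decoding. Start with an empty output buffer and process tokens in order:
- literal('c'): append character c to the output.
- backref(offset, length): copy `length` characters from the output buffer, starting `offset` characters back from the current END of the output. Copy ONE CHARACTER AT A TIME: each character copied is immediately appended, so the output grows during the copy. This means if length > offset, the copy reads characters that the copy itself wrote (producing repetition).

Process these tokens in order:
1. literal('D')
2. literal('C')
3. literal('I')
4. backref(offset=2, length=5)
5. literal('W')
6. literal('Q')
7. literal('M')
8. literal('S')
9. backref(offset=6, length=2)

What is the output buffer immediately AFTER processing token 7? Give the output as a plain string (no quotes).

Answer: DCICICICWQM

Derivation:
Token 1: literal('D'). Output: "D"
Token 2: literal('C'). Output: "DC"
Token 3: literal('I'). Output: "DCI"
Token 4: backref(off=2, len=5) (overlapping!). Copied 'CICIC' from pos 1. Output: "DCICICIC"
Token 5: literal('W'). Output: "DCICICICW"
Token 6: literal('Q'). Output: "DCICICICWQ"
Token 7: literal('M'). Output: "DCICICICWQM"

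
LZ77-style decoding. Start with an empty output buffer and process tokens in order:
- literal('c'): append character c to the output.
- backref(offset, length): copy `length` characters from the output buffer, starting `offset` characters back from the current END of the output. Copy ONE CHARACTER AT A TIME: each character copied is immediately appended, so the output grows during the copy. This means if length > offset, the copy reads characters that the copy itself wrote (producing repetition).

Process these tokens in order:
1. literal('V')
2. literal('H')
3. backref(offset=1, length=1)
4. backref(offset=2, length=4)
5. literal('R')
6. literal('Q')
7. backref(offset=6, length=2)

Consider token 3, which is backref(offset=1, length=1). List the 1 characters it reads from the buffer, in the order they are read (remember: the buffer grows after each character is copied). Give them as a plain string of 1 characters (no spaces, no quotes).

Token 1: literal('V'). Output: "V"
Token 2: literal('H'). Output: "VH"
Token 3: backref(off=1, len=1). Buffer before: "VH" (len 2)
  byte 1: read out[1]='H', append. Buffer now: "VHH"

Answer: H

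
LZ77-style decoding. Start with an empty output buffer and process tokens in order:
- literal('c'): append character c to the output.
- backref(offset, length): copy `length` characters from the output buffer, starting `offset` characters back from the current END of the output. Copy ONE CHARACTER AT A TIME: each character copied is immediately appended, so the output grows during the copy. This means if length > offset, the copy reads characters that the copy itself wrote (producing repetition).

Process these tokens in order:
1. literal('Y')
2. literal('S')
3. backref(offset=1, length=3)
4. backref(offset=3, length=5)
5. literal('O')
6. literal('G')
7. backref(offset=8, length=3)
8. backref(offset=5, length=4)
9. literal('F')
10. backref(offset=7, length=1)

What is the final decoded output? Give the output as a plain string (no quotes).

Token 1: literal('Y'). Output: "Y"
Token 2: literal('S'). Output: "YS"
Token 3: backref(off=1, len=3) (overlapping!). Copied 'SSS' from pos 1. Output: "YSSSS"
Token 4: backref(off=3, len=5) (overlapping!). Copied 'SSSSS' from pos 2. Output: "YSSSSSSSSS"
Token 5: literal('O'). Output: "YSSSSSSSSSO"
Token 6: literal('G'). Output: "YSSSSSSSSSOG"
Token 7: backref(off=8, len=3). Copied 'SSS' from pos 4. Output: "YSSSSSSSSSOGSSS"
Token 8: backref(off=5, len=4). Copied 'OGSS' from pos 10. Output: "YSSSSSSSSSOGSSSOGSS"
Token 9: literal('F'). Output: "YSSSSSSSSSOGSSSOGSSF"
Token 10: backref(off=7, len=1). Copied 'S' from pos 13. Output: "YSSSSSSSSSOGSSSOGSSFS"

Answer: YSSSSSSSSSOGSSSOGSSFS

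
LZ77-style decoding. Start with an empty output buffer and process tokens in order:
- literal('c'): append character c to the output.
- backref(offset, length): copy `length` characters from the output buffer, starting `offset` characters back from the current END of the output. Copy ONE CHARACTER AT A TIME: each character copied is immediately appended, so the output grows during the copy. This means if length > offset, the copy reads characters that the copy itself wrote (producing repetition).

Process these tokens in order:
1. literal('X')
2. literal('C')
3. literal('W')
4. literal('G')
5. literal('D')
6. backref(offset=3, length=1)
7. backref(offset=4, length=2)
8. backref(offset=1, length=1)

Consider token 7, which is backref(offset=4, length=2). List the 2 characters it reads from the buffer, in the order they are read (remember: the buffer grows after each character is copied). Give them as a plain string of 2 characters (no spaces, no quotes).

Token 1: literal('X'). Output: "X"
Token 2: literal('C'). Output: "XC"
Token 3: literal('W'). Output: "XCW"
Token 4: literal('G'). Output: "XCWG"
Token 5: literal('D'). Output: "XCWGD"
Token 6: backref(off=3, len=1). Copied 'W' from pos 2. Output: "XCWGDW"
Token 7: backref(off=4, len=2). Buffer before: "XCWGDW" (len 6)
  byte 1: read out[2]='W', append. Buffer now: "XCWGDWW"
  byte 2: read out[3]='G', append. Buffer now: "XCWGDWWG"

Answer: WG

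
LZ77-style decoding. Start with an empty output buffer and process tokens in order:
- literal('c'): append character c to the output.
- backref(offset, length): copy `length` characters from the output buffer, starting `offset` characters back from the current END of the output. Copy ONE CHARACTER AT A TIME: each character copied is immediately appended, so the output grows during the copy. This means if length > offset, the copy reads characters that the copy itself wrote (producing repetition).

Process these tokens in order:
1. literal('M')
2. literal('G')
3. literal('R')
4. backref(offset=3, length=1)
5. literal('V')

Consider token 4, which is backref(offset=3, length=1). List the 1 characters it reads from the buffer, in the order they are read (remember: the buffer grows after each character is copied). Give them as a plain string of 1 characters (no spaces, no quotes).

Answer: M

Derivation:
Token 1: literal('M'). Output: "M"
Token 2: literal('G'). Output: "MG"
Token 3: literal('R'). Output: "MGR"
Token 4: backref(off=3, len=1). Buffer before: "MGR" (len 3)
  byte 1: read out[0]='M', append. Buffer now: "MGRM"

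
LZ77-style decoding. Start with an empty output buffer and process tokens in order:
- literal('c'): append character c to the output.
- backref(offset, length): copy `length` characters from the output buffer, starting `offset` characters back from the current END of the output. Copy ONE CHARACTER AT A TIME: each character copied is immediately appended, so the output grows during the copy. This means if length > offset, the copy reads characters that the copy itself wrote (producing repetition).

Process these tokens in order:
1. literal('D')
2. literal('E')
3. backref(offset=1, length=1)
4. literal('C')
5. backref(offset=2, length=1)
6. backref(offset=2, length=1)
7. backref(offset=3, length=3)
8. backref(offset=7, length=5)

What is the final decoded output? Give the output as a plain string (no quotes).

Token 1: literal('D'). Output: "D"
Token 2: literal('E'). Output: "DE"
Token 3: backref(off=1, len=1). Copied 'E' from pos 1. Output: "DEE"
Token 4: literal('C'). Output: "DEEC"
Token 5: backref(off=2, len=1). Copied 'E' from pos 2. Output: "DEECE"
Token 6: backref(off=2, len=1). Copied 'C' from pos 3. Output: "DEECEC"
Token 7: backref(off=3, len=3). Copied 'CEC' from pos 3. Output: "DEECECCEC"
Token 8: backref(off=7, len=5). Copied 'ECECC' from pos 2. Output: "DEECECCECECECC"

Answer: DEECECCECECECC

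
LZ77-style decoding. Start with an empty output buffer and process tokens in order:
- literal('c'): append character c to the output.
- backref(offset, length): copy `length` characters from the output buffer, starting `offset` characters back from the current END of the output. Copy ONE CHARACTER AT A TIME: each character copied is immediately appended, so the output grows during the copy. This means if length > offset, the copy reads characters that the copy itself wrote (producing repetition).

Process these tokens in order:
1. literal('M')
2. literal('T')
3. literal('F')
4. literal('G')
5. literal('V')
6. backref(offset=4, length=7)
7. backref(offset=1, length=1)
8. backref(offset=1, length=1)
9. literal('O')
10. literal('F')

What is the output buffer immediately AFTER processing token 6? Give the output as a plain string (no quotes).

Token 1: literal('M'). Output: "M"
Token 2: literal('T'). Output: "MT"
Token 3: literal('F'). Output: "MTF"
Token 4: literal('G'). Output: "MTFG"
Token 5: literal('V'). Output: "MTFGV"
Token 6: backref(off=4, len=7) (overlapping!). Copied 'TFGVTFG' from pos 1. Output: "MTFGVTFGVTFG"

Answer: MTFGVTFGVTFG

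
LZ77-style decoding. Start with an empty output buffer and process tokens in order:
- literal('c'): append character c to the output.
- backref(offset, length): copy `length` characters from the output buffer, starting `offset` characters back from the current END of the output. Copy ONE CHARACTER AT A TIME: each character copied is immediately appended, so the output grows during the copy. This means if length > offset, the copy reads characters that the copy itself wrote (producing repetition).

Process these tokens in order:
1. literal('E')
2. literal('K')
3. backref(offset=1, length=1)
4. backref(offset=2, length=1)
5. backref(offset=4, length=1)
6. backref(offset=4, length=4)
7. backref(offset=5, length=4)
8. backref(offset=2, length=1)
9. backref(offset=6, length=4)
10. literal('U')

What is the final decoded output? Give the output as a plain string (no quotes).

Token 1: literal('E'). Output: "E"
Token 2: literal('K'). Output: "EK"
Token 3: backref(off=1, len=1). Copied 'K' from pos 1. Output: "EKK"
Token 4: backref(off=2, len=1). Copied 'K' from pos 1. Output: "EKKK"
Token 5: backref(off=4, len=1). Copied 'E' from pos 0. Output: "EKKKE"
Token 6: backref(off=4, len=4). Copied 'KKKE' from pos 1. Output: "EKKKEKKKE"
Token 7: backref(off=5, len=4). Copied 'EKKK' from pos 4. Output: "EKKKEKKKEEKKK"
Token 8: backref(off=2, len=1). Copied 'K' from pos 11. Output: "EKKKEKKKEEKKKK"
Token 9: backref(off=6, len=4). Copied 'EEKK' from pos 8. Output: "EKKKEKKKEEKKKKEEKK"
Token 10: literal('U'). Output: "EKKKEKKKEEKKKKEEKKU"

Answer: EKKKEKKKEEKKKKEEKKU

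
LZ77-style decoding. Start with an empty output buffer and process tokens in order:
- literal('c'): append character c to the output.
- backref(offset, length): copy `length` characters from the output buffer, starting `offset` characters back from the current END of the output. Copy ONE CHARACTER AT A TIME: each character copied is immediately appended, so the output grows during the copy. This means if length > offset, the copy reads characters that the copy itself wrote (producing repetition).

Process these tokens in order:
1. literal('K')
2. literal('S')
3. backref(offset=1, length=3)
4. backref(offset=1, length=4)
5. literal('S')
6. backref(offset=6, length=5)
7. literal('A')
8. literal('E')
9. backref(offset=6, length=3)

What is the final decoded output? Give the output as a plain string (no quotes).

Token 1: literal('K'). Output: "K"
Token 2: literal('S'). Output: "KS"
Token 3: backref(off=1, len=3) (overlapping!). Copied 'SSS' from pos 1. Output: "KSSSS"
Token 4: backref(off=1, len=4) (overlapping!). Copied 'SSSS' from pos 4. Output: "KSSSSSSSS"
Token 5: literal('S'). Output: "KSSSSSSSSS"
Token 6: backref(off=6, len=5). Copied 'SSSSS' from pos 4. Output: "KSSSSSSSSSSSSSS"
Token 7: literal('A'). Output: "KSSSSSSSSSSSSSSA"
Token 8: literal('E'). Output: "KSSSSSSSSSSSSSSAE"
Token 9: backref(off=6, len=3). Copied 'SSS' from pos 11. Output: "KSSSSSSSSSSSSSSAESSS"

Answer: KSSSSSSSSSSSSSSAESSS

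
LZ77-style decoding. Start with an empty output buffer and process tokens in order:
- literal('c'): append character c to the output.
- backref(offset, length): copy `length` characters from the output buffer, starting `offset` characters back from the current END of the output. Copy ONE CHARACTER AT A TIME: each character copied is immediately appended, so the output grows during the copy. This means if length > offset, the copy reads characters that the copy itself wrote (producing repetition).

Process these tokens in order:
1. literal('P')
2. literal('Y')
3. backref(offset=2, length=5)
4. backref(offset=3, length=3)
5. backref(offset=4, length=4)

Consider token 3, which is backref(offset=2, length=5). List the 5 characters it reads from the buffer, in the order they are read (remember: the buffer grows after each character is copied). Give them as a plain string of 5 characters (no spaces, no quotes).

Token 1: literal('P'). Output: "P"
Token 2: literal('Y'). Output: "PY"
Token 3: backref(off=2, len=5). Buffer before: "PY" (len 2)
  byte 1: read out[0]='P', append. Buffer now: "PYP"
  byte 2: read out[1]='Y', append. Buffer now: "PYPY"
  byte 3: read out[2]='P', append. Buffer now: "PYPYP"
  byte 4: read out[3]='Y', append. Buffer now: "PYPYPY"
  byte 5: read out[4]='P', append. Buffer now: "PYPYPYP"

Answer: PYPYP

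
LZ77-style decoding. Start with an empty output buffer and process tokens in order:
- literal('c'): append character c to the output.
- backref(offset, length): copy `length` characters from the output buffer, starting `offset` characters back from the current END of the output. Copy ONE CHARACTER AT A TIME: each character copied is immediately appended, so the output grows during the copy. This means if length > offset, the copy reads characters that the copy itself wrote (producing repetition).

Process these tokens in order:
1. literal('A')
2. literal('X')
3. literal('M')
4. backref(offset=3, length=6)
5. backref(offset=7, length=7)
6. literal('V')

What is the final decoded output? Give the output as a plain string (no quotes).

Answer: AXMAXMAXMMAXMAXMV

Derivation:
Token 1: literal('A'). Output: "A"
Token 2: literal('X'). Output: "AX"
Token 3: literal('M'). Output: "AXM"
Token 4: backref(off=3, len=6) (overlapping!). Copied 'AXMAXM' from pos 0. Output: "AXMAXMAXM"
Token 5: backref(off=7, len=7). Copied 'MAXMAXM' from pos 2. Output: "AXMAXMAXMMAXMAXM"
Token 6: literal('V'). Output: "AXMAXMAXMMAXMAXMV"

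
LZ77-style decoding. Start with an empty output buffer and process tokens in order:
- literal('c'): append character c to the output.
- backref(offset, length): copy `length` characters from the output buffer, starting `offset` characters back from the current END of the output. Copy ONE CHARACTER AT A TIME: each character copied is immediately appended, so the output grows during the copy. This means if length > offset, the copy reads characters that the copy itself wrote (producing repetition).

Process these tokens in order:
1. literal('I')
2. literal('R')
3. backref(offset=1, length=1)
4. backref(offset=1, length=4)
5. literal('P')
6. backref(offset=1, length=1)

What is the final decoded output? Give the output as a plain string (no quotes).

Token 1: literal('I'). Output: "I"
Token 2: literal('R'). Output: "IR"
Token 3: backref(off=1, len=1). Copied 'R' from pos 1. Output: "IRR"
Token 4: backref(off=1, len=4) (overlapping!). Copied 'RRRR' from pos 2. Output: "IRRRRRR"
Token 5: literal('P'). Output: "IRRRRRRP"
Token 6: backref(off=1, len=1). Copied 'P' from pos 7. Output: "IRRRRRRPP"

Answer: IRRRRRRPP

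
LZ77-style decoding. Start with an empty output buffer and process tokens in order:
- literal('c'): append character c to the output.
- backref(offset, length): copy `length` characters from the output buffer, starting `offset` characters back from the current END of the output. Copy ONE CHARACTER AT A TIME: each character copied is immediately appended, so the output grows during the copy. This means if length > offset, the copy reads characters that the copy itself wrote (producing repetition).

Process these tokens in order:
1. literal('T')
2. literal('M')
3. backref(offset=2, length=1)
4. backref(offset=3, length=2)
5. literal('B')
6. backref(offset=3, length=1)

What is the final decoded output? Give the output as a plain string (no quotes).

Token 1: literal('T'). Output: "T"
Token 2: literal('M'). Output: "TM"
Token 3: backref(off=2, len=1). Copied 'T' from pos 0. Output: "TMT"
Token 4: backref(off=3, len=2). Copied 'TM' from pos 0. Output: "TMTTM"
Token 5: literal('B'). Output: "TMTTMB"
Token 6: backref(off=3, len=1). Copied 'T' from pos 3. Output: "TMTTMBT"

Answer: TMTTMBT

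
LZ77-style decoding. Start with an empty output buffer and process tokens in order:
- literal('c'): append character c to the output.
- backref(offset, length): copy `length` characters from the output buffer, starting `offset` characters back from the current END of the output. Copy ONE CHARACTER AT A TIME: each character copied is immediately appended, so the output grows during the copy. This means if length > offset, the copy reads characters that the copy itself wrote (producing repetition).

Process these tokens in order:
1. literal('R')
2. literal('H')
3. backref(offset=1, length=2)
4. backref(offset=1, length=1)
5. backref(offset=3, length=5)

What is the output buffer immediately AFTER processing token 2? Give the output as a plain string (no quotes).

Token 1: literal('R'). Output: "R"
Token 2: literal('H'). Output: "RH"

Answer: RH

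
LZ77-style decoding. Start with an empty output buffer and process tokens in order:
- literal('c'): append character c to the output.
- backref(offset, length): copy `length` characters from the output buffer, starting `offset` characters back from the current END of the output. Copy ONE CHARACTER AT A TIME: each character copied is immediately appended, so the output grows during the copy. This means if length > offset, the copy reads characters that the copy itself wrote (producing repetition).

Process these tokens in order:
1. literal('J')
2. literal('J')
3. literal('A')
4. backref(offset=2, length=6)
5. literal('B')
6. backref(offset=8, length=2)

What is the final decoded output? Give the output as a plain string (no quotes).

Answer: JJAJAJAJABAJ

Derivation:
Token 1: literal('J'). Output: "J"
Token 2: literal('J'). Output: "JJ"
Token 3: literal('A'). Output: "JJA"
Token 4: backref(off=2, len=6) (overlapping!). Copied 'JAJAJA' from pos 1. Output: "JJAJAJAJA"
Token 5: literal('B'). Output: "JJAJAJAJAB"
Token 6: backref(off=8, len=2). Copied 'AJ' from pos 2. Output: "JJAJAJAJABAJ"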